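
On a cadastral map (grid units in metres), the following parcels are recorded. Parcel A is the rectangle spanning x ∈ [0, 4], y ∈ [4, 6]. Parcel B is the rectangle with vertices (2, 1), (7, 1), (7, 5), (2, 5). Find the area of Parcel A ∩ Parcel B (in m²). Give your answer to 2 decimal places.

2.00

|Parcel A∩Parcel B|: x∈[2,4], y∈[4,5] → 2·1 = 2.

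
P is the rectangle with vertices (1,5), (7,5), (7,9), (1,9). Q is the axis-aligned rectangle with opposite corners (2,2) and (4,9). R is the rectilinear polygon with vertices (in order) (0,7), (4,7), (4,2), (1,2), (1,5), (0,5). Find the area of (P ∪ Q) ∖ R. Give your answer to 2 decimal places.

|P ∪ Q| = 30.
|(P ∪ Q) ∩ R| = 12.
|(P ∪ Q) ∖ R| = 30 − 12 = 18.00.

18.00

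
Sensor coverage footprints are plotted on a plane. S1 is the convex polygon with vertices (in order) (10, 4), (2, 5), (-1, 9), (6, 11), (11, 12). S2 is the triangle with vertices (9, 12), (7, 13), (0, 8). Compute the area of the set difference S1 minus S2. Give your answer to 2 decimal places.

|S1| = 62.5, |S1∩S2| = 3.1558.
|S1 ∖ S2| = |S1| − |S1∩S2| = 62.5 − 3.1558 = 59.34.

59.34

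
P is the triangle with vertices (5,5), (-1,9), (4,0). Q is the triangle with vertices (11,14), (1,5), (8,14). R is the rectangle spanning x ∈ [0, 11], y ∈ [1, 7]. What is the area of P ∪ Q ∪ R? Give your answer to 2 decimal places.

81.10

By inclusion–exclusion:
Individual areas: |P| = 17, |Q| = 13.5, |R| = 66.
|P∩Q| = 0.4447.
|P∩R| = 14.7333.
|Q∩R| = 0.6667.
|P∩Q∩R| = 0.4447.
|P ∪ Q ∪ R| = 96.5 − 15.8447 + 0.4447 = 81.10.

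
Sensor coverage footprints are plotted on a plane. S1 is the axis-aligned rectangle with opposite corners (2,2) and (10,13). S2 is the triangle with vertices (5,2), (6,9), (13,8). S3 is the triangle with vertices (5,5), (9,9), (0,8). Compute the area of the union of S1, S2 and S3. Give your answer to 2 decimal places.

93.44

By inclusion–exclusion:
Individual areas: |S1| = 88, |S2| = 25, |S3| = 16.
|S1∩S2| = 20.9821.
|S1∩S3| = 14.5778.
|S2∩S3| = 4.4607.
|S1∩S2∩S3| = 4.4607.
|S1 ∪ S2 ∪ S3| = 129 − 40.0206 + 4.4607 = 93.44.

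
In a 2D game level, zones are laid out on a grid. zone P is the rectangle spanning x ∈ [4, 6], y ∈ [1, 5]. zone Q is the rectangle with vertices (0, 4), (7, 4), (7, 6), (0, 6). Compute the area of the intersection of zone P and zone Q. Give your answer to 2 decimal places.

2.00

|zone P∩zone Q|: x∈[4,6], y∈[4,5] → 2·1 = 2.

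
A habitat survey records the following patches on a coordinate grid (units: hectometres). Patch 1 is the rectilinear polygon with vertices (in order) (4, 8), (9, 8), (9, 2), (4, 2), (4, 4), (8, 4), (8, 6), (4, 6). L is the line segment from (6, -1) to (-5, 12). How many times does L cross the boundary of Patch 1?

The segment lies entirely outside Patch 1 and never meets its boundary.

0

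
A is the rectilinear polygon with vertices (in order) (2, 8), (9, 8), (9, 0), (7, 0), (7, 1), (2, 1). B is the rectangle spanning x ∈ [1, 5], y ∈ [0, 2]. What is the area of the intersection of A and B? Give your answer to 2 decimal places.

The intersection is the polygon with vertices (2,1), (2,2), (5,2), (5,1).
By the shoelace formula its area is 3.00.

3.00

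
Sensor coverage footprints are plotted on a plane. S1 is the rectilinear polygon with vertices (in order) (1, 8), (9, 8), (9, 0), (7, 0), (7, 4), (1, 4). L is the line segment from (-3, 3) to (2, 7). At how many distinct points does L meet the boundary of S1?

1

The segment meets the boundary at (1,6.2).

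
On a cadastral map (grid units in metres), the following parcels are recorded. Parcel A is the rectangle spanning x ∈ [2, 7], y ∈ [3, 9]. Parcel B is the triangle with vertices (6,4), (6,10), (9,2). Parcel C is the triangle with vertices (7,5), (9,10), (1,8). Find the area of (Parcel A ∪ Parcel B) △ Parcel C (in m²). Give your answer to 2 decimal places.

25.70

|Parcel A ∪ Parcel B| = 34.1875.
|(Parcel A ∪ Parcel B) ∩ Parcel C| = 13.243.
|(Parcel A ∪ Parcel B) △ Parcel C| = 34.1875 + 18 − 26.4859 = 25.70.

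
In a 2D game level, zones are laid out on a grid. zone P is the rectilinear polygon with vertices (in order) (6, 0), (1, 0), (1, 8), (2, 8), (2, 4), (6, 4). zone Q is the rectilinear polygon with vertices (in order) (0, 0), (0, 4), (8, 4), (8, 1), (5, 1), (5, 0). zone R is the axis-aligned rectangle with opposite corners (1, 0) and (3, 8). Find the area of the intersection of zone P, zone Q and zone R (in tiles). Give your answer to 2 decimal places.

The intersection is the polygon with vertices (1,4), (2,4), (3,4), (3,0), (1,0).
By the shoelace formula its area is 8.00.

8.00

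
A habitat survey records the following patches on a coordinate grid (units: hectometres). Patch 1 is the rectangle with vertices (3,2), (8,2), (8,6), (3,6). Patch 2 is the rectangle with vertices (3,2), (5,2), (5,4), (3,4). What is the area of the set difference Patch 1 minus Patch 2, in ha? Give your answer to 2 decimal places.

16.00

|Patch 1∩Patch 2|: x∈[3,5], y∈[2,4] → 2·2 = 4.
|Patch 1| = 20.
|Patch 1 ∖ Patch 2| = |Patch 1| − |Patch 1∩Patch 2| = 20 − 4 = 16.00.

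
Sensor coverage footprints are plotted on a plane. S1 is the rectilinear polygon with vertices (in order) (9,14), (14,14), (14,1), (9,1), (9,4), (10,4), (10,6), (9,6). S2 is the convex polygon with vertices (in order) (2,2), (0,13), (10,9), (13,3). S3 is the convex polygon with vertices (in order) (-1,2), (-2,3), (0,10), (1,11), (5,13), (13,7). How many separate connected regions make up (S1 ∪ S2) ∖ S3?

(S1 ∪ S2) ∖ S3 splits into 2 disjoint pieces (area 70.2636, area 3.0299).

2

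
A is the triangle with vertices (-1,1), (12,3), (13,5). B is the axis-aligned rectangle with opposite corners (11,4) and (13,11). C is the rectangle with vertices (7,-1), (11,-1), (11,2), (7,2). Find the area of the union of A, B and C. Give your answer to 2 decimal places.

36.82

By inclusion–exclusion:
Individual areas: |A| = 12, |B| = 14, |C| = 12.
|A∩B| = 1.1786.
|A∩C| = 0.
|B∩C| = 0 (no overlap).
|A∩B∩C| = 0.
|A ∪ B ∪ C| = 38 − 1.1786 + 0 = 36.82.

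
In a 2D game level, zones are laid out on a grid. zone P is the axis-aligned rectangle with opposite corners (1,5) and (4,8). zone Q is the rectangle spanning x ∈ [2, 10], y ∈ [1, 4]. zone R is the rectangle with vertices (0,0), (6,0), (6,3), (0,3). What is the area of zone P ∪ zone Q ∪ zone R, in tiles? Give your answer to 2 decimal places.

By inclusion–exclusion:
Individual areas: |zone P| = 9, |zone Q| = 24, |zone R| = 18.
|zone P∩zone Q| = 0 (no overlap).
|zone P∩zone R| = 0 (no overlap).
|zone Q∩zone R|: x∈[2,6], y∈[1,3] → 4·2 = 8.
|zone P∩zone Q∩zone R| = 0.
|zone P ∪ zone Q ∪ zone R| = 51 − 8 + 0 = 43.00.

43.00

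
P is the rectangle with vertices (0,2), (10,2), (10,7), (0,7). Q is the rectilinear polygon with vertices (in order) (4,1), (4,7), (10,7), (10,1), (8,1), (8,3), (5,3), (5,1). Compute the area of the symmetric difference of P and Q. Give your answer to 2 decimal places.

|P| = 50, |Q| = 30, |P∩Q| = 27.
|P △ Q| = |P| + |Q| − 2·|P∩Q| = 50 + 30 − 54 = 26.00.

26.00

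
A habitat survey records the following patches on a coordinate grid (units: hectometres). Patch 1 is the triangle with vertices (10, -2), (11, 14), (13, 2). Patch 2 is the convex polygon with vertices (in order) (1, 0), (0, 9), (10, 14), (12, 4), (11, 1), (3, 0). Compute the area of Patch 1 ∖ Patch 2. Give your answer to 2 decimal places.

13.27

|Patch 1| = 22, |Patch 1∩Patch 2| = 8.7276.
|Patch 1 ∖ Patch 2| = |Patch 1| − |Patch 1∩Patch 2| = 22 − 8.7276 = 13.27.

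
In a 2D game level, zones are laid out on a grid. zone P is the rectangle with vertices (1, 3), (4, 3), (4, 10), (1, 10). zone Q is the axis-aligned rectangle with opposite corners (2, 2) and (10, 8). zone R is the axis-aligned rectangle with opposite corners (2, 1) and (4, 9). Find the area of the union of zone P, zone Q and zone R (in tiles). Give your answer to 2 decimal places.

By inclusion–exclusion:
Individual areas: |zone P| = 21, |zone Q| = 48, |zone R| = 16.
|zone P∩zone Q|: x∈[2,4], y∈[3,8] → 2·5 = 10.
|zone P∩zone R|: x∈[2,4], y∈[3,9] → 2·6 = 12.
|zone Q∩zone R|: x∈[2,4], y∈[2,8] → 2·6 = 12.
|zone P∩zone Q∩zone R| = 10.
|zone P ∪ zone Q ∪ zone R| = 85 − 34 + 10 = 61.00.

61.00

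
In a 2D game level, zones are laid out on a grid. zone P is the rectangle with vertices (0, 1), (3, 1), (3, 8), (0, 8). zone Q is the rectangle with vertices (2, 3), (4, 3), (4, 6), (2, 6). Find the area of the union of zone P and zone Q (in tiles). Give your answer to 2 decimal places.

By inclusion–exclusion:
Individual areas: |zone P| = 21, |zone Q| = 6.
|zone P∩zone Q|: x∈[2,3], y∈[3,6] → 1·3 = 3.
|zone P ∪ zone Q| = 27 − 3 = 24.00.

24.00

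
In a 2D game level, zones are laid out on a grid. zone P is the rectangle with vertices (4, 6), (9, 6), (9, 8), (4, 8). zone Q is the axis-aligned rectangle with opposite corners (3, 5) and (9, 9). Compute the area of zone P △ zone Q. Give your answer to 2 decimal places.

|zone P∩zone Q|: x∈[4,9], y∈[6,8] → 5·2 = 10.
|zone P △ zone Q| = |zone P| + |zone Q| − 2·|zone P∩zone Q| = 10 + 24 − 20 = 14.00.

14.00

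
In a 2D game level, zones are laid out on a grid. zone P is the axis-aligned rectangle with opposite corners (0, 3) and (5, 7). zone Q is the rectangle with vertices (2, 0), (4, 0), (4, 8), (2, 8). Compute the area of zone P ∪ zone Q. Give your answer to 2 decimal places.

28.00

By inclusion–exclusion:
Individual areas: |zone P| = 20, |zone Q| = 16.
|zone P∩zone Q|: x∈[2,4], y∈[3,7] → 2·4 = 8.
|zone P ∪ zone Q| = 36 − 8 = 28.00.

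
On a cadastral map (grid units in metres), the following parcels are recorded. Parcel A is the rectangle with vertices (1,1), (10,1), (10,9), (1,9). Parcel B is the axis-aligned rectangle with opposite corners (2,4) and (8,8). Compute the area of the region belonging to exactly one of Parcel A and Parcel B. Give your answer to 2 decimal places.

|Parcel A∩Parcel B|: x∈[2,8], y∈[4,8] → 6·4 = 24.
|Parcel A △ Parcel B| = |Parcel A| + |Parcel B| − 2·|Parcel A∩Parcel B| = 72 + 24 − 48 = 48.00.

48.00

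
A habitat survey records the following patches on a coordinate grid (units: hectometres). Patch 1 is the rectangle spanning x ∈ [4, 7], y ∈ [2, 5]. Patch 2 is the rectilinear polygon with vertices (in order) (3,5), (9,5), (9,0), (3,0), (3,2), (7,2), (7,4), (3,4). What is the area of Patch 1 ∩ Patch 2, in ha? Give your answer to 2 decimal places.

3.00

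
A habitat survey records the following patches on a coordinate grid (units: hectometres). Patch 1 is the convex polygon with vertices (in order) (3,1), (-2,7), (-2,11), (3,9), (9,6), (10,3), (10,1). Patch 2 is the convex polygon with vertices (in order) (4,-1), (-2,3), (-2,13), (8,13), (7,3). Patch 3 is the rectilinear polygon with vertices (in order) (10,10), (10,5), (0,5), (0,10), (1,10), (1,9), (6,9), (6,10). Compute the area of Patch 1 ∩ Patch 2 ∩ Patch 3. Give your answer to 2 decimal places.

25.51

The intersection is the polygon with vertices (1,9.8), (1,9), (3,9), (7.381,6.809), (7.2,5), (0,5), (0,10), (0.5,10).
By the shoelace formula its area is 25.51.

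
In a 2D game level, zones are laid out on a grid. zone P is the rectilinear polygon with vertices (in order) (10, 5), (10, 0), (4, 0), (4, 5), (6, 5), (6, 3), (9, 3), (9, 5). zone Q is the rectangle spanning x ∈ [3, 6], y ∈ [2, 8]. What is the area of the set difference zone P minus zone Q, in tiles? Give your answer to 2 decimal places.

|zone P| = 24, |zone P∩zone Q| = 6.
|zone P ∖ zone Q| = |zone P| − |zone P∩zone Q| = 24 − 6 = 18.00.

18.00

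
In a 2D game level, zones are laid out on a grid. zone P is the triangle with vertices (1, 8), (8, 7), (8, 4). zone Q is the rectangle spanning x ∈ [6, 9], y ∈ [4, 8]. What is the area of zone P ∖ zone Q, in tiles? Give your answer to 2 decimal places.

5.36

|zone P| = 10.5, |zone P∩zone Q| = 5.1429.
|zone P ∖ zone Q| = |zone P| − |zone P∩zone Q| = 10.5 − 5.1429 = 5.36.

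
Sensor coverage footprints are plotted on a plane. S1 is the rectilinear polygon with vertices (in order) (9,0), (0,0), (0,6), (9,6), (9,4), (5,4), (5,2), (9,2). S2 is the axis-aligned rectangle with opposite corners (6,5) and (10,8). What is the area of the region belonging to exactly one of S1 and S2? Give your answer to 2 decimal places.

|S1| = 46, |S2| = 12, |S1∩S2| = 3.
|S1 △ S2| = |S1| + |S2| − 2·|S1∩S2| = 46 + 12 − 6 = 52.00.

52.00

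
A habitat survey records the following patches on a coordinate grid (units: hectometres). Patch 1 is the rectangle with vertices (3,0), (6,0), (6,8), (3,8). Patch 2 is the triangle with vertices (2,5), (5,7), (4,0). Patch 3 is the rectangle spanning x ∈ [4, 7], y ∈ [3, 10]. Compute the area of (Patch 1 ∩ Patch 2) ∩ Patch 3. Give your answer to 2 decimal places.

2.52

The region (Patch 1 ∩ Patch 2) ∩ Patch 3 is the polygon with vertices (5,7), (4.429,3), (4,3), (4,6.333).
By the shoelace formula its area is 2.52.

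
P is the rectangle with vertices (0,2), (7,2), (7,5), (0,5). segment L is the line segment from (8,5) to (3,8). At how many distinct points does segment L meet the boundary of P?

The segment lies entirely outside P and never meets its boundary.

0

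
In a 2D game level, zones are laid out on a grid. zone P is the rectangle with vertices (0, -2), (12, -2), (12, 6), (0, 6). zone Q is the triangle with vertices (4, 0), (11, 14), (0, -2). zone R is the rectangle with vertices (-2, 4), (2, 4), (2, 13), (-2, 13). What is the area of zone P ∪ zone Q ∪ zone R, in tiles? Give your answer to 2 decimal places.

By inclusion–exclusion:
Individual areas: |zone P| = 96, |zone Q| = 21, |zone R| = 36.
|zone P∩zone Q| = 15.
|zone P∩zone R|: x∈[0,2], y∈[4,6] → 2·2 = 4.
|zone Q∩zone R| = 0.
|zone P∩zone Q∩zone R| = 0.
|zone P ∪ zone Q ∪ zone R| = 153 − 19 + 0 = 134.00.

134.00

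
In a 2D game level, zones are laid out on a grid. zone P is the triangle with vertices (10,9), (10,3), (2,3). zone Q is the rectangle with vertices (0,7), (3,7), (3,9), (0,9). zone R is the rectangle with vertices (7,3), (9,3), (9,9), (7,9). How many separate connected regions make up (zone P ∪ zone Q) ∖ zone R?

3

(zone P ∪ zone Q) ∖ zone R splits into 3 disjoint pieces (area 5.625, area 9.375, area 6).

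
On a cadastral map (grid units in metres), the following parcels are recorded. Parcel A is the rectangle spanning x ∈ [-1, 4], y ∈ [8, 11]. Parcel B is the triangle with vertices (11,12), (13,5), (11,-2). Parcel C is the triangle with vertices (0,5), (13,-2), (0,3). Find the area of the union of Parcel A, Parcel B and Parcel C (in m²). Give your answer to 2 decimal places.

By inclusion–exclusion:
Individual areas: |Parcel A| = 15, |Parcel B| = 14, |Parcel C| = 13.
|Parcel A∩Parcel B| = 0.
|Parcel A∩Parcel C| = 0.
|Parcel B∩Parcel C| = 0.0674.
|Parcel A∩Parcel B∩Parcel C| = 0.
|Parcel A ∪ Parcel B ∪ Parcel C| = 42 − 0.0674 + 0 = 41.93.

41.93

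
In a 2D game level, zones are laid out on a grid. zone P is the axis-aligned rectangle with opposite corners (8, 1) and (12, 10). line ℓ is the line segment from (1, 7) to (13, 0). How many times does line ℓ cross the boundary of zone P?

The segment meets the boundary at (11.286,1), (8,2.917).

2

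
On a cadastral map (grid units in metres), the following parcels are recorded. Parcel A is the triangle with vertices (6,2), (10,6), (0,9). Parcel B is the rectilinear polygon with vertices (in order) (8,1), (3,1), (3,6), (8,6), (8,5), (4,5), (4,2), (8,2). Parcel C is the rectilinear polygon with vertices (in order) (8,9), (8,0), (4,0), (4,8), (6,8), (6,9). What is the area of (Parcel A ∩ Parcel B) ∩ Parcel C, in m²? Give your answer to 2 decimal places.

|Parcel A ∩ Parcel B| = 5.0833.
|(Parcel A ∩ Parcel B) ∩ Parcel C| = 4.00.

4.00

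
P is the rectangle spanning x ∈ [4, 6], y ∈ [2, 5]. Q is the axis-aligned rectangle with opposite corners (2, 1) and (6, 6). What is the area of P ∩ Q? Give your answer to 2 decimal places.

|P∩Q|: x∈[4,6], y∈[2,5] → 2·3 = 6.

6.00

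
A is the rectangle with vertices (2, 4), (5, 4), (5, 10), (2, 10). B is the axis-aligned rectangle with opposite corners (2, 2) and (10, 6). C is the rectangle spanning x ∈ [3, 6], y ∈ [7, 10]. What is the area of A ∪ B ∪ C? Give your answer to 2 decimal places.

By inclusion–exclusion:
Individual areas: |A| = 18, |B| = 32, |C| = 9.
|A∩B|: x∈[2,5], y∈[4,6] → 3·2 = 6.
|A∩C|: x∈[3,5], y∈[7,10] → 2·3 = 6.
|B∩C| = 0 (no overlap).
|A∩B∩C| = 0.
|A ∪ B ∪ C| = 59 − 12 + 0 = 47.00.

47.00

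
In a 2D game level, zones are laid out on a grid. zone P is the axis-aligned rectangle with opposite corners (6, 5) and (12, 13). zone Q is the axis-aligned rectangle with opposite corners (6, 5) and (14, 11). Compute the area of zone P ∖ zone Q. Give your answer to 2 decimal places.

|zone P∩zone Q|: x∈[6,12], y∈[5,11] → 6·6 = 36.
|zone P| = 48.
|zone P ∖ zone Q| = |zone P| − |zone P∩zone Q| = 48 − 36 = 12.00.

12.00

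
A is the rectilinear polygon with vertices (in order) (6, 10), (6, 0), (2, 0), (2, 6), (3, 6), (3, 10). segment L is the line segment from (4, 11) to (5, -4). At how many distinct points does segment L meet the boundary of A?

The segment meets the boundary at (4.067,10), (4.733,0).

2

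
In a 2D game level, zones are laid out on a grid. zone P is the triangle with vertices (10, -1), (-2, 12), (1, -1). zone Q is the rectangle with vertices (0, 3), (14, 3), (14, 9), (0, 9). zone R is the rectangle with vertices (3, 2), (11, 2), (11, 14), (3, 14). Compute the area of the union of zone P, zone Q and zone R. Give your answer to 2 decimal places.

165.51

By inclusion–exclusion:
Individual areas: |zone P| = 58.5, |zone Q| = 84, |zone R| = 96.
|zone P∩zone Q| = 21.2179.
|zone P∩zone R| = 9.6955.
|zone Q∩zone R|: x∈[3,11], y∈[3,9] → 8·6 = 48.
|zone P∩zone Q∩zone R| = 5.9263.
|zone P ∪ zone Q ∪ zone R| = 238.5 − 78.9135 + 5.9263 = 165.51.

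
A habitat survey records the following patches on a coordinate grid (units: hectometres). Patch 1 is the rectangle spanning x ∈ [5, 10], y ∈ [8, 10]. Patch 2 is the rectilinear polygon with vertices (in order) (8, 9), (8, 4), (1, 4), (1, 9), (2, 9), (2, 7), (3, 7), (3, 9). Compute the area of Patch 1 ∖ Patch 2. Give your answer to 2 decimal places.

7.00

|Patch 1| = 10, |Patch 1∩Patch 2| = 3.
|Patch 1 ∖ Patch 2| = |Patch 1| − |Patch 1∩Patch 2| = 10 − 3 = 7.00.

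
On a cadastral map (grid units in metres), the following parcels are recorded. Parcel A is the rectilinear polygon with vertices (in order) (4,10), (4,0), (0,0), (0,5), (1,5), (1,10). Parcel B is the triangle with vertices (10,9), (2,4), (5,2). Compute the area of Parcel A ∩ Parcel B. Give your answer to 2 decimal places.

2.58

The intersection is the polygon with vertices (4,2.667), (2,4), (4,5.25).
By the shoelace formula its area is 2.58.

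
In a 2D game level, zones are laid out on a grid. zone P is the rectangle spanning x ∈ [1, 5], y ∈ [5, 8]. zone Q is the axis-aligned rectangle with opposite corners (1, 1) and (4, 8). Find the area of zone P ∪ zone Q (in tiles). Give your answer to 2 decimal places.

24.00

By inclusion–exclusion:
Individual areas: |zone P| = 12, |zone Q| = 21.
|zone P∩zone Q|: x∈[1,4], y∈[5,8] → 3·3 = 9.
|zone P ∪ zone Q| = 33 − 9 = 24.00.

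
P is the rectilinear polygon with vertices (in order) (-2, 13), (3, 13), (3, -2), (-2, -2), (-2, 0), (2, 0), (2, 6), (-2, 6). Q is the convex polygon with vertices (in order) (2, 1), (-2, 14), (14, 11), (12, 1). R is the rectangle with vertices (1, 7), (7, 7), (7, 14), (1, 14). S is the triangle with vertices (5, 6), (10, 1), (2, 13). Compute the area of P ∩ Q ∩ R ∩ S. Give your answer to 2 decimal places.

0.42

The intersection is the polygon with vertices (3,10.667), (2,13), (3,11.5).
By the shoelace formula its area is 0.42.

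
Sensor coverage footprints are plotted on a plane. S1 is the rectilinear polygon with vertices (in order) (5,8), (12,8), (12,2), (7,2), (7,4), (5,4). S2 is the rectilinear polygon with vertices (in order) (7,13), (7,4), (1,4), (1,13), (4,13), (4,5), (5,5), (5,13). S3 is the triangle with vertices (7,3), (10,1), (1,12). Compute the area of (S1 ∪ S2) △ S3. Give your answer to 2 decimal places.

|S1 ∪ S2| = 76.
|(S1 ∪ S2) ∩ S3| = 5.8535.
|(S1 ∪ S2) △ S3| = 76 + 7.5 − 11.7071 = 71.79.

71.79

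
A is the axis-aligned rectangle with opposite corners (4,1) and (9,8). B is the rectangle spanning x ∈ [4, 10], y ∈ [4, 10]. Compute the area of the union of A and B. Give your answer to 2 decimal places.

By inclusion–exclusion:
Individual areas: |A| = 35, |B| = 36.
|A∩B|: x∈[4,9], y∈[4,8] → 5·4 = 20.
|A ∪ B| = 71 − 20 = 51.00.

51.00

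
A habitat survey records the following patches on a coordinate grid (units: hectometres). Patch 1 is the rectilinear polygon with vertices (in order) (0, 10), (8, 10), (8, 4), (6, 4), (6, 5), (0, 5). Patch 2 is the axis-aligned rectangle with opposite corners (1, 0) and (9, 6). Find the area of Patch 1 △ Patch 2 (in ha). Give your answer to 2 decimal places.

|Patch 1| = 42, |Patch 2| = 48, |Patch 1∩Patch 2| = 9.
|Patch 1 △ Patch 2| = |Patch 1| + |Patch 2| − 2·|Patch 1∩Patch 2| = 42 + 48 − 18 = 72.00.

72.00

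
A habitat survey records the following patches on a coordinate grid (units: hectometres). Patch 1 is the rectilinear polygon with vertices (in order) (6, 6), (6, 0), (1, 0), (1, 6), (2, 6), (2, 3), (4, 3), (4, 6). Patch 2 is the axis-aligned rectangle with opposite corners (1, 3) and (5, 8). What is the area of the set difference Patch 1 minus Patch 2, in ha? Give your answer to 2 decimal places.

|Patch 1| = 24, |Patch 1∩Patch 2| = 6.
|Patch 1 ∖ Patch 2| = |Patch 1| − |Patch 1∩Patch 2| = 24 − 6 = 18.00.

18.00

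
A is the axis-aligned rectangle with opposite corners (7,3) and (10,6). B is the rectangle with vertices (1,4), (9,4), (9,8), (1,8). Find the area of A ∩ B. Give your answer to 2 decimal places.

4.00

|A∩B|: x∈[7,9], y∈[4,6] → 2·2 = 4.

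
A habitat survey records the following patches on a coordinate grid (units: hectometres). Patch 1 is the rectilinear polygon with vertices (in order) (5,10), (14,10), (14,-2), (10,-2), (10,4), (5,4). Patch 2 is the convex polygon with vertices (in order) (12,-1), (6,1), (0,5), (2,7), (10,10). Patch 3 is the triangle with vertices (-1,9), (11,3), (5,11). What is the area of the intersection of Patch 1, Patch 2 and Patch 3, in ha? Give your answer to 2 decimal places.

12.33

The intersection is the polygon with vertices (9,4), (5,6), (5,8.125), (6.683,8.756), (11,3), (10,3.5), (10,4).
By the shoelace formula its area is 12.33.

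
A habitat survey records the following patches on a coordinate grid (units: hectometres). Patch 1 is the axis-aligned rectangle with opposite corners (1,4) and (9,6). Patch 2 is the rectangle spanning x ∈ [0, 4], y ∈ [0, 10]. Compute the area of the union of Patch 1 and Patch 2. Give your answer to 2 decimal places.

By inclusion–exclusion:
Individual areas: |Patch 1| = 16, |Patch 2| = 40.
|Patch 1∩Patch 2|: x∈[1,4], y∈[4,6] → 3·2 = 6.
|Patch 1 ∪ Patch 2| = 56 − 6 = 50.00.

50.00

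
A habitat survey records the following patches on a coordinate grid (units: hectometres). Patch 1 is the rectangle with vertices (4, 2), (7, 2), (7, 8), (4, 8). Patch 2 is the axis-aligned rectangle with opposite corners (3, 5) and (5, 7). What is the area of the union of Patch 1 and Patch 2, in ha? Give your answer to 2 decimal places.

By inclusion–exclusion:
Individual areas: |Patch 1| = 18, |Patch 2| = 4.
|Patch 1∩Patch 2|: x∈[4,5], y∈[5,7] → 1·2 = 2.
|Patch 1 ∪ Patch 2| = 22 − 2 = 20.00.

20.00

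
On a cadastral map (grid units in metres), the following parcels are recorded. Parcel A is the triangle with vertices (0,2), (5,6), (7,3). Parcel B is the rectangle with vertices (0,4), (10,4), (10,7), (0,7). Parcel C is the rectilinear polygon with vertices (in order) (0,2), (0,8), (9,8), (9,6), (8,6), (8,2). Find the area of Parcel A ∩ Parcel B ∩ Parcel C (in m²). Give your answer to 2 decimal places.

3.83

The intersection is the polygon with vertices (6.333,4), (2.5,4), (5,6).
By the shoelace formula its area is 3.83.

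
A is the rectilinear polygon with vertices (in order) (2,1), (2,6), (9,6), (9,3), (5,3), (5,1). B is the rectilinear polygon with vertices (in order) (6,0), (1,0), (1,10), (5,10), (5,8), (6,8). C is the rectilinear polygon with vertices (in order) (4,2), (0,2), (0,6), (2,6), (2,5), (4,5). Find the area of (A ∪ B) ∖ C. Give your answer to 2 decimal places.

|A ∪ B| = 57.
|(A ∪ B) ∩ C| = 10.
|(A ∪ B) ∖ C| = 57 − 10 = 47.00.

47.00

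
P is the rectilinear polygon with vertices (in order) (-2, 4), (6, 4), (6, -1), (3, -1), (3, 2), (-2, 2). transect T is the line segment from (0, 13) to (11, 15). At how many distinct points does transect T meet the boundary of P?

The segment lies entirely outside P and never meets its boundary.

0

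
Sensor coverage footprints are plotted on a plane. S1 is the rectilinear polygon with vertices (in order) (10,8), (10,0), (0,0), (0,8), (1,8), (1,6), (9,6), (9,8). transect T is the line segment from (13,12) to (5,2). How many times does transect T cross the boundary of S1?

The segment meets the boundary at (8.2,6), (9,7), (9.8,8).

3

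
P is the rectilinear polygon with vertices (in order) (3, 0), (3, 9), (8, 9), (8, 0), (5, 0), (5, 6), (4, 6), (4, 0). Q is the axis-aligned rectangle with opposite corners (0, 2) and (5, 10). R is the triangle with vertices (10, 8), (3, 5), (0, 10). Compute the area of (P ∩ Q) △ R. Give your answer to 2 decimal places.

|P ∩ Q| = 10.
|(P ∩ Q) ∩ R| = 6.7857.
|(P ∩ Q) △ R| = 10 + 22 − 13.5714 = 18.43.

18.43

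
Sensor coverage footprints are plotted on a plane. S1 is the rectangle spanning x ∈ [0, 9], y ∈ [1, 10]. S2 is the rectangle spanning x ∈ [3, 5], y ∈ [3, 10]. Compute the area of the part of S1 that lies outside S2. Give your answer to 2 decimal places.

67.00

|S1∩S2|: x∈[3,5], y∈[3,10] → 2·7 = 14.
|S1| = 81.
|S1 ∖ S2| = |S1| − |S1∩S2| = 81 − 14 = 67.00.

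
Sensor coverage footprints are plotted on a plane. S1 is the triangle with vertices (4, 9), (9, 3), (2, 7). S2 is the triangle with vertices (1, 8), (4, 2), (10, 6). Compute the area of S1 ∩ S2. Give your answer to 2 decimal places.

The intersection is the polygon with vertices (7.75,4.5), (7.115,4.077), (2,7), (2.636,7.636), (5.705,6.955).
By the shoelace formula its area is 7.70.

7.70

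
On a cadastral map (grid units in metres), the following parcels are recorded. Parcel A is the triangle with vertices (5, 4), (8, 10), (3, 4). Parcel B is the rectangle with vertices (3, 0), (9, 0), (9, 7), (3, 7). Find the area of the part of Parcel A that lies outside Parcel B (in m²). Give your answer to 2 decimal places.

1.50

|Parcel A| = 6, |Parcel A∩Parcel B| = 4.5.
|Parcel A ∖ Parcel B| = |Parcel A| − |Parcel A∩Parcel B| = 6 − 4.5 = 1.50.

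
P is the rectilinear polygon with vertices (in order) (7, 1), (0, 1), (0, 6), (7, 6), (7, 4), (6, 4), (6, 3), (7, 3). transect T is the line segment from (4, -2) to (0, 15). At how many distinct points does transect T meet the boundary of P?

The segment meets the boundary at (3.294,1), (2.118,6).

2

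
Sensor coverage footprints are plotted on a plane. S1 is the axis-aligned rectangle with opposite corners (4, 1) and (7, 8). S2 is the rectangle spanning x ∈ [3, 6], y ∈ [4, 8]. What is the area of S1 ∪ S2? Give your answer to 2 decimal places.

By inclusion–exclusion:
Individual areas: |S1| = 21, |S2| = 12.
|S1∩S2|: x∈[4,6], y∈[4,8] → 2·4 = 8.
|S1 ∪ S2| = 33 − 8 = 25.00.

25.00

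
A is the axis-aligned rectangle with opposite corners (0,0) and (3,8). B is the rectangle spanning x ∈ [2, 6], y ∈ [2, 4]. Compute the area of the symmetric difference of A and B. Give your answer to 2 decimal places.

|A∩B|: x∈[2,3], y∈[2,4] → 1·2 = 2.
|A △ B| = |A| + |B| − 2·|A∩B| = 24 + 8 − 4 = 28.00.

28.00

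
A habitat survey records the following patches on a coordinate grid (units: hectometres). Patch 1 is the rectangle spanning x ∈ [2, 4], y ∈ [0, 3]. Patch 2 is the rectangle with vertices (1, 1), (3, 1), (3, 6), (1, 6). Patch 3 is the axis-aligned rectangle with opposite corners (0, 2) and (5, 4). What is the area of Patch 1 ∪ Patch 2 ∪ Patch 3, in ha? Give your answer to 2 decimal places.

19.00

By inclusion–exclusion:
Individual areas: |Patch 1| = 6, |Patch 2| = 10, |Patch 3| = 10.
|Patch 1∩Patch 2|: x∈[2,3], y∈[1,3] → 1·2 = 2.
|Patch 1∩Patch 3|: x∈[2,4], y∈[2,3] → 2·1 = 2.
|Patch 2∩Patch 3|: x∈[1,3], y∈[2,4] → 2·2 = 4.
|Patch 1∩Patch 2∩Patch 3| = 1.
|Patch 1 ∪ Patch 2 ∪ Patch 3| = 26 − 8 + 1 = 19.00.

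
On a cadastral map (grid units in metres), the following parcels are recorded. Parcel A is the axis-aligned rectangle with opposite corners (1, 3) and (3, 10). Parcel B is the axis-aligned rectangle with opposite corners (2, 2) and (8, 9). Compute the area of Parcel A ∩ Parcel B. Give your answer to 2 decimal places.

|Parcel A∩Parcel B|: x∈[2,3], y∈[3,9] → 1·6 = 6.

6.00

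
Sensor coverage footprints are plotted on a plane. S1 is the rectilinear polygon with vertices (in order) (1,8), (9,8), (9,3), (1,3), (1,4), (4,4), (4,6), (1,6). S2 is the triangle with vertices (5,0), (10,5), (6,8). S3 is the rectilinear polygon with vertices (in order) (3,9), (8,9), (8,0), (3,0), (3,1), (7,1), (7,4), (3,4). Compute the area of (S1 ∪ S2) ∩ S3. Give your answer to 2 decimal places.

|S1 ∪ S2| = 38.8125.
|(S1 ∪ S2) ∩ S3| = 19.94.

19.94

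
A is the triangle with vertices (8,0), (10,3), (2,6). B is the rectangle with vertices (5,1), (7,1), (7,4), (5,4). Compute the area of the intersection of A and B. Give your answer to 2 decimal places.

4.00

The intersection is the polygon with vertices (5,3), (5,4), (7,4), (7,1).
By the shoelace formula its area is 4.00.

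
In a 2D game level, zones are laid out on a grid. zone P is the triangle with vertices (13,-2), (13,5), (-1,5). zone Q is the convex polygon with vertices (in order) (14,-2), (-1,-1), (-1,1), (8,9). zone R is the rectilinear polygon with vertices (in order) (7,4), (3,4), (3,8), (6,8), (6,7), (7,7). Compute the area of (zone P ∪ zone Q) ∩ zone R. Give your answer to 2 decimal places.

The region (zone P ∪ zone Q) ∩ zone R is the polygon with vertices (3.5,5), (6,7.222), (6,7), (7,7), (7,4), (3,4), (3,5).
By the shoelace formula its area is 8.78.

8.78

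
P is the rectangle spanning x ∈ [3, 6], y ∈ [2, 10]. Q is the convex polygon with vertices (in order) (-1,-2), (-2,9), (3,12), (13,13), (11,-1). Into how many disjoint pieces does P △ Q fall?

P △ Q is a single connected region.

1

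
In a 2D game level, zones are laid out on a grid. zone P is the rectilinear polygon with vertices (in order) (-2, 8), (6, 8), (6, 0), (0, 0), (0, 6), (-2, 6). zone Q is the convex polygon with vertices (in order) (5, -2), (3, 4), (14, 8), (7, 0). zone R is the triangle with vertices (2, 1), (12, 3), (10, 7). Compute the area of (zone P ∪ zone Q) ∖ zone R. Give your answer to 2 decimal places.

|zone P ∪ zone Q| = 79.0303.
|(zone P ∪ zone Q) ∩ zone R| = 18.9541.
|(zone P ∪ zone Q) ∖ zone R| = 79.0303 − 18.9541 = 60.08.

60.08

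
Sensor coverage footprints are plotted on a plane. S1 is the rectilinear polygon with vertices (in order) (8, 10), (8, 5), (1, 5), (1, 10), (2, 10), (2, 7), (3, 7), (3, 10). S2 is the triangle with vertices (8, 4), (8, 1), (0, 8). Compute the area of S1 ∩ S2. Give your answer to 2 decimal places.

3.67

The intersection is the polygon with vertices (3.429,5), (1,7.125), (1,7.5), (2,7), (6,5).
By the shoelace formula its area is 3.67.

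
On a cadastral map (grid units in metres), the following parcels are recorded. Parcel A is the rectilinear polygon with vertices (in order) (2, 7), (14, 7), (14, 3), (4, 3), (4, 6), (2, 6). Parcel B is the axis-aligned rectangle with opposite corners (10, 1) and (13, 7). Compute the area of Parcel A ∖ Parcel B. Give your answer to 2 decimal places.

|Parcel A| = 42, |Parcel A∩Parcel B| = 12.
|Parcel A ∖ Parcel B| = |Parcel A| − |Parcel A∩Parcel B| = 42 − 12 = 30.00.

30.00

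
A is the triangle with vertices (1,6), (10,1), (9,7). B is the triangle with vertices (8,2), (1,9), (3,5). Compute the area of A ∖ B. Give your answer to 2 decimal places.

19.51

|A| = 24.5, |A∩B| = 4.9926.
|A ∖ B| = |A| − |A∩B| = 24.5 − 4.9926 = 19.51.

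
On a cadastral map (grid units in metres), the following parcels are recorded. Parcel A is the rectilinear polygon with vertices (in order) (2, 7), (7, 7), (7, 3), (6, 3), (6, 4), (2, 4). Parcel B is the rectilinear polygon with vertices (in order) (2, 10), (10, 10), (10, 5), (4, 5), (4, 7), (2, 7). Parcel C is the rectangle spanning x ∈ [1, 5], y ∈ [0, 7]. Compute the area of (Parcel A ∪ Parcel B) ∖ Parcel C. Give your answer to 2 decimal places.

|Parcel A ∪ Parcel B| = 46.
|(Parcel A ∪ Parcel B) ∩ Parcel C| = 9.
|(Parcel A ∪ Parcel B) ∖ Parcel C| = 46 − 9 = 37.00.

37.00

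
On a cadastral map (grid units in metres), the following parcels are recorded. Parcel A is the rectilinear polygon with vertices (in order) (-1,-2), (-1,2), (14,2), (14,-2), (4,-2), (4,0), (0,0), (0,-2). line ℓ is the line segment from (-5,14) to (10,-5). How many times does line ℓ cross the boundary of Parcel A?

The segment meets the boundary at (7.632,-2), (4.474,2).

2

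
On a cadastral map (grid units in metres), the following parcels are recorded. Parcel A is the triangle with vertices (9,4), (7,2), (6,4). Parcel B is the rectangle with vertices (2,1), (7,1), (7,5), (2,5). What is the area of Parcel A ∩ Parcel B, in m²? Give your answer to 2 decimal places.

1.00

The intersection is the polygon with vertices (6,4), (7,4), (7,2).
By the shoelace formula its area is 1.00.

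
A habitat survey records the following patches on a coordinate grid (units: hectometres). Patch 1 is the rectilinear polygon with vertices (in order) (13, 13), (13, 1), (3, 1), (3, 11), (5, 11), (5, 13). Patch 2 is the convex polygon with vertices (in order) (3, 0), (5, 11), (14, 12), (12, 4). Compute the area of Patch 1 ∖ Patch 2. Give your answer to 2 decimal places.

38.48

|Patch 1| = 116, |Patch 1∩Patch 2| = 77.5215.
|Patch 1 ∖ Patch 2| = |Patch 1| − |Patch 1∩Patch 2| = 116 − 77.5215 = 38.48.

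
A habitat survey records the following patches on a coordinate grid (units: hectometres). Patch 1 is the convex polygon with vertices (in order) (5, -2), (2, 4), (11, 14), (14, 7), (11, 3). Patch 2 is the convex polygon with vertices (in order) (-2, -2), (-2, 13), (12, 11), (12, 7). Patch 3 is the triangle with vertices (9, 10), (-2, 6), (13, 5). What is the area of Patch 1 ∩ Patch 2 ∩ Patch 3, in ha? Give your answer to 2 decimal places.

The intersection is the polygon with vertices (6.622,9.135), (9,10), (11.604,6.745), (9.275,5.248), (3.472,5.635).
By the shoelace formula its area is 22.27.

22.27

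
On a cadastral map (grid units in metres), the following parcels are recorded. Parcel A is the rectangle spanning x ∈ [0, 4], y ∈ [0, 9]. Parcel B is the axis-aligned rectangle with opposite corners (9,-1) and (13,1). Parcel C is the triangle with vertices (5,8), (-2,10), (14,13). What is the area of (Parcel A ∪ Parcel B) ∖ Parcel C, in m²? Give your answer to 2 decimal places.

|Parcel A ∪ Parcel B| = 44.
|(Parcel A ∪ Parcel B) ∩ Parcel C| = 0.8929.
|(Parcel A ∪ Parcel B) ∖ Parcel C| = 44 − 0.8929 = 43.11.

43.11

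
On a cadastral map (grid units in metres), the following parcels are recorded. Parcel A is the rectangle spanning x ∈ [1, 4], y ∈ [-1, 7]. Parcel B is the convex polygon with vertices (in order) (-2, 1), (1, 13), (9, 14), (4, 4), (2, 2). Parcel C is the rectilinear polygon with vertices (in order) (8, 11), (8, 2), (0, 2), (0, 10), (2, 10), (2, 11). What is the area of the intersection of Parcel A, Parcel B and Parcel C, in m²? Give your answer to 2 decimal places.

The intersection is the polygon with vertices (4,7), (4,4), (2,2), (1,2), (1,7).
By the shoelace formula its area is 13.00.

13.00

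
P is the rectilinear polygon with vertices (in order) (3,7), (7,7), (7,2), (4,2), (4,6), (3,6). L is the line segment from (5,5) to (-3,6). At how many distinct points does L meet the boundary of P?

The segment meets the boundary at (4,5.125).

1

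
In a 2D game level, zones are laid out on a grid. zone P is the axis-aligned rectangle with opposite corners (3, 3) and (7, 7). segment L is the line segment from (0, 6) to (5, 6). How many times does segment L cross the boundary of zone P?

1

The segment meets the boundary at (3,6).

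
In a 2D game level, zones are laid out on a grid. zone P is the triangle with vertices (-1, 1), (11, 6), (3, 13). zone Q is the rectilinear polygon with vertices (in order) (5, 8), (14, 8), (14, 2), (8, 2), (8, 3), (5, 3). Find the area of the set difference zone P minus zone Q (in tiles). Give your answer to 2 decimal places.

44.79

|zone P| = 62, |zone P∩zone Q| = 17.2143.
|zone P ∖ zone Q| = |zone P| − |zone P∩zone Q| = 62 − 17.2143 = 44.79.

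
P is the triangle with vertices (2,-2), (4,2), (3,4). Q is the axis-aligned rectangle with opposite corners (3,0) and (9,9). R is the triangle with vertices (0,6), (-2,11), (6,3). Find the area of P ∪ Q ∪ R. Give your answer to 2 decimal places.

By inclusion–exclusion:
Individual areas: |P| = 4, |Q| = 54, |R| = 12.
|P∩Q| = 2.
|P∩R| = 0.
|Q∩R| = 2.25.
|P∩Q∩R| = 0.
|P ∪ Q ∪ R| = 70 − 4.25 + 0 = 65.75.

65.75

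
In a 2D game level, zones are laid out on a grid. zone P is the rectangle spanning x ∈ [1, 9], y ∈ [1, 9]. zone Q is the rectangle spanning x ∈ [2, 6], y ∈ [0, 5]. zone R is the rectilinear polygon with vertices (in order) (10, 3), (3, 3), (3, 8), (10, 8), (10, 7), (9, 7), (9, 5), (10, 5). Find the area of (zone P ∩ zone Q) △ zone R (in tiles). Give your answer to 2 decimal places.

|zone P ∩ zone Q| = 16.
|(zone P ∩ zone Q) ∩ zone R| = 6.
|(zone P ∩ zone Q) △ zone R| = 16 + 33 − 12 = 37.00.

37.00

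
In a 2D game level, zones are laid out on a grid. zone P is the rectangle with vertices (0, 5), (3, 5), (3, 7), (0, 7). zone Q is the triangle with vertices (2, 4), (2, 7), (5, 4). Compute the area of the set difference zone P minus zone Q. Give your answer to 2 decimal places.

4.50

|zone P| = 6, |zone P∩zone Q| = 1.5.
|zone P ∖ zone Q| = |zone P| − |zone P∩zone Q| = 6 − 1.5 = 4.50.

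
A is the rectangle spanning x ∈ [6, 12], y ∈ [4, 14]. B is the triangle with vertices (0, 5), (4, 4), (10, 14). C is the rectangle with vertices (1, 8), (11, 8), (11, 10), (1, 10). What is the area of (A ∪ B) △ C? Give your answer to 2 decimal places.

70.64

|A ∪ B| = 76.8667.
|(A ∪ B) ∩ C| = 13.1111.
|(A ∪ B) △ C| = 76.8667 + 20 − 26.2222 = 70.64.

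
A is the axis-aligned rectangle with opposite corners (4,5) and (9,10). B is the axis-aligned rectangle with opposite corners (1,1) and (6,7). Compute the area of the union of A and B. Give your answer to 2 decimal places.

By inclusion–exclusion:
Individual areas: |A| = 25, |B| = 30.
|A∩B|: x∈[4,6], y∈[5,7] → 2·2 = 4.
|A ∪ B| = 55 − 4 = 51.00.

51.00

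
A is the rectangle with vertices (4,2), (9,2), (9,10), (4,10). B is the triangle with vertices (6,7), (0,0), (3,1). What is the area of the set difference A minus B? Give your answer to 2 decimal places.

38.33

|A| = 40, |A∩B| = 1.6667.
|A ∖ B| = |A| − |A∩B| = 40 − 1.6667 = 38.33.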